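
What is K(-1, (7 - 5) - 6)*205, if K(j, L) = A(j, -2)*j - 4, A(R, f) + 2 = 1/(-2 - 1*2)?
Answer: -1435/4 ≈ -358.75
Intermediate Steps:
A(R, f) = -9/4 (A(R, f) = -2 + 1/(-2 - 1*2) = -2 + 1/(-2 - 2) = -2 + 1/(-4) = -2 - ¼ = -9/4)
K(j, L) = -4 - 9*j/4 (K(j, L) = -9*j/4 - 4 = -4 - 9*j/4)
K(-1, (7 - 5) - 6)*205 = (-4 - 9/4*(-1))*205 = (-4 + 9/4)*205 = -7/4*205 = -1435/4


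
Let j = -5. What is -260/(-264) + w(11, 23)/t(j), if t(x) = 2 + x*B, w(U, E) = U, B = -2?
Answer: 251/132 ≈ 1.9015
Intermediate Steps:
t(x) = 2 - 2*x (t(x) = 2 + x*(-2) = 2 - 2*x)
-260/(-264) + w(11, 23)/t(j) = -260/(-264) + 11/(2 - 2*(-5)) = -260*(-1/264) + 11/(2 + 10) = 65/66 + 11/12 = 251/132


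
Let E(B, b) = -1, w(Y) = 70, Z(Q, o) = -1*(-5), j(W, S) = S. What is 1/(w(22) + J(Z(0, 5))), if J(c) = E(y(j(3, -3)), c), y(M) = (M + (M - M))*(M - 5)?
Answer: 1/69 ≈ 0.014493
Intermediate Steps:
y(M) = M*(-5 + M) (y(M) = (M + 0)*(-5 + M) = M*(-5 + M))
Z(Q, o) = 5
J(c) = -1
1/(w(22) + J(Z(0, 5))) = 1/(70 - 1) = 1/69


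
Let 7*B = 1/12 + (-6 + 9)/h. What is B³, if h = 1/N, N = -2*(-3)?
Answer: 29791/1728 ≈ 17.240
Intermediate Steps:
N = 6
h = ⅙ (h = 1/6 = ⅙ ≈ 0.16667)
B = 31/12 (B = (1/12 + (-6 + 9)/(⅙))/7 = (1*(1/12) + 3*6)/7 = (1/12 + 18)/7 = (⅐)*(217/12) = 31/12 ≈ 2.5833)
B³ = (31/12)³ = 29791/1728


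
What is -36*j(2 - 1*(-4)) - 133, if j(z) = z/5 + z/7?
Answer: -7247/35 ≈ -207.06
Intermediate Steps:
j(z) = 12*z/35 (j(z) = z*(1/5) + z*(1/7) = z/5 + z/7 = 12*z/35)
-36*j(2 - 1*(-4)) - 133 = -432*(2 - 1*(-4))/35 - 133 = -432*(2 + 4)/35 - 133 = -432*6/35 - 133 = -36*72/35 - 133 = -2592/35 - 133 = -7247/35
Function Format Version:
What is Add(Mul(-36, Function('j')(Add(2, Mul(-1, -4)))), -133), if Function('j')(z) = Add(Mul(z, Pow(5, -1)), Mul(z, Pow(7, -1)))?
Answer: Rational(-7247, 35) ≈ -207.06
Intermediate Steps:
Function('j')(z) = Mul(Rational(12, 35), z) (Function('j')(z) = Add(Mul(z, Rational(1, 5)), Mul(z, Rational(1, 7))) = Add(Mul(Rational(1, 5), z), Mul(Rational(1, 7), z)) = Mul(Rational(12, 35), z))
Add(Mul(-36, Function('j')(Add(2, Mul(-1, -4)))), -133) = Add(Mul(-36, Mul(Rational(12, 35), Add(2, Mul(-1, -4)))), -133) = Add(Mul(-36, Mul(Rational(12, 35), Add(2, 4))), -133) = Add(Mul(-36, Mul(Rational(12, 35), 6)), -133) = Add(Mul(-36, Rational(72, 35)), -133) = Add(Rational(-2592, 35), -133) = Rational(-7247, 35)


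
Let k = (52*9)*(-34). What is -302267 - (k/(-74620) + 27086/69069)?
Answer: -4279850853647/14159145 ≈ -3.0227e+5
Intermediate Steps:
k = -15912 (k = 468*(-34) = -15912)
-302267 - (k/(-74620) + 27086/69069) = -302267 - (-15912/(-74620) + 27086/69069) = -302267 - (-15912*(-1/74620) + 27086*(1/69069)) = -302267 - (306/1435 + 27086/69069) = -302267 - 1*8571932/14159145 = -302267 - 8571932/14159145 = -4279850853647/14159145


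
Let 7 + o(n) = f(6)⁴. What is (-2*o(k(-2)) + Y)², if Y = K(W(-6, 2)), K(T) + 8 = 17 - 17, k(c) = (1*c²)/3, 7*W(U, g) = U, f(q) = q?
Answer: 6687396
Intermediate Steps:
W(U, g) = U/7
k(c) = c²/3 (k(c) = c²*(⅓) = c²/3)
o(n) = 1289 (o(n) = -7 + 6⁴ = -7 + 1296 = 1289)
K(T) = -8 (K(T) = -8 + (17 - 17) = -8 + 0 = -8)
Y = -8
(-2*o(k(-2)) + Y)² = (-2*1289 - 8)² = (-2578 - 8)² = (-2586)² = 6687396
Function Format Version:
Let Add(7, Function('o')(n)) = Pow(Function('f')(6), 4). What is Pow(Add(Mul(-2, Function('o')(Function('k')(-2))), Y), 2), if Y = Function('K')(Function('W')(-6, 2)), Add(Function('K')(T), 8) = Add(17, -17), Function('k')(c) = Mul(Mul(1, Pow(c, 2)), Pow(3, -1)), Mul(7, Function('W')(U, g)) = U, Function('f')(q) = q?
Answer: 6687396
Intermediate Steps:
Function('W')(U, g) = Mul(Rational(1, 7), U)
Function('k')(c) = Mul(Rational(1, 3), Pow(c, 2)) (Function('k')(c) = Mul(Pow(c, 2), Rational(1, 3)) = Mul(Rational(1, 3), Pow(c, 2)))
Function('o')(n) = 1289 (Function('o')(n) = Add(-7, Pow(6, 4)) = Add(-7, 1296) = 1289)
Function('K')(T) = -8 (Function('K')(T) = Add(-8, Add(17, -17)) = Add(-8, 0) = -8)
Y = -8
Pow(Add(Mul(-2, Function('o')(Function('k')(-2))), Y), 2) = Pow(Add(Mul(-2, 1289), -8), 2) = Pow(Add(-2578, -8), 2) = Pow(-2586, 2) = 6687396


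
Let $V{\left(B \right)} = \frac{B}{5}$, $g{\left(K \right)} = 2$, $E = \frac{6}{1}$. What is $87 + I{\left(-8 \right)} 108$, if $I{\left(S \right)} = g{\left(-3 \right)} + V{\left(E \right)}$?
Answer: $\frac{2163}{5} \approx 432.6$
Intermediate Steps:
$E = 6$ ($E = 6 \cdot 1 = 6$)
$V{\left(B \right)} = \frac{B}{5}$ ($V{\left(B \right)} = B \frac{1}{5} = \frac{B}{5}$)
$I{\left(S \right)} = \frac{16}{5}$ ($I{\left(S \right)} = 2 + \frac{1}{5} \cdot 6 = 2 + \frac{6}{5} = \frac{16}{5}$)
$87 + I{\left(-8 \right)} 108 = 87 + \frac{16}{5} \cdot 108 = 87 + \frac{1728}{5} = \frac{2163}{5}$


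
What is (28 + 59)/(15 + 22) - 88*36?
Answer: -117129/37 ≈ -3165.6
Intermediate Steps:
(28 + 59)/(15 + 22) - 88*36 = 87/37 - 3168 = -117129/37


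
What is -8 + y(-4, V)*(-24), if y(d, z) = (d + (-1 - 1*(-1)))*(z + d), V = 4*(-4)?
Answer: -1928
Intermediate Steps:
V = -16
y(d, z) = d*(d + z) (y(d, z) = (d + (-1 + 1))*(d + z) = (d + 0)*(d + z) = d*(d + z))
-8 + y(-4, V)*(-24) = -8 - 4*(-4 - 16)*(-24) = -8 - 4*(-20)*(-24) = -8 + 80*(-24) = -8 - 1920 = -1928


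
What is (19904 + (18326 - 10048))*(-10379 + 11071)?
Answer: 19501944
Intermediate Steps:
(19904 + (18326 - 10048))*(-10379 + 11071) = (19904 + 8278)*692 = 28182*692 = 19501944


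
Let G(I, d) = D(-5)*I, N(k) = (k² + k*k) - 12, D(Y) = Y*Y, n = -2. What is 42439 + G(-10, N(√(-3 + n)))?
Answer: 42189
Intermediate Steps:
D(Y) = Y²
N(k) = -12 + 2*k² (N(k) = (k² + k²) - 12 = 2*k² - 12 = -12 + 2*k²)
G(I, d) = 25*I (G(I, d) = (-5)²*I = 25*I)
42439 + G(-10, N(√(-3 + n))) = 42439 + 25*(-10) = 42439 - 250 = 42189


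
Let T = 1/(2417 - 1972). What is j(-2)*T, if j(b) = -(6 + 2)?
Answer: -8/445 ≈ -0.017978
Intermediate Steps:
T = 1/445 ≈ 0.0022472
j(b) = -8 (j(b) = -1*8 = -8)
j(-2)*T = -8*1/445 = -8/445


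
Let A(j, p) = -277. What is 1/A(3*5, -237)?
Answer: -1/277 ≈ -0.0036101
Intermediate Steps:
1/A(3*5, -237) = 1/(-277) = -1/277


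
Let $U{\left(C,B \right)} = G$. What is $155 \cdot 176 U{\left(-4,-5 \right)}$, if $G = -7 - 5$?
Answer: $-327360$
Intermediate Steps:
$G = -12$
$U{\left(C,B \right)} = -12$
$155 \cdot 176 U{\left(-4,-5 \right)} = 155 \cdot 176 \left(-12\right) = 27280 \left(-12\right) = -327360$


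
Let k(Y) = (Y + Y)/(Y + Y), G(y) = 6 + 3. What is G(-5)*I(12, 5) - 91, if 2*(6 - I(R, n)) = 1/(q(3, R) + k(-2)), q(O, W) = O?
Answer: -305/8 ≈ -38.125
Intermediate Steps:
G(y) = 9
k(Y) = 1 (k(Y) = (2*Y)/((2*Y)) = (2*Y)*(1/(2*Y)) = 1)
I(R, n) = 47/8 (I(R, n) = 6 - 1/(2*(3 + 1)) = 6 - ½/4 = 6 - ½*¼ = 6 - ⅛ = 47/8)
G(-5)*I(12, 5) - 91 = 9*(47/8) - 91 = 423/8 - 91 = -305/8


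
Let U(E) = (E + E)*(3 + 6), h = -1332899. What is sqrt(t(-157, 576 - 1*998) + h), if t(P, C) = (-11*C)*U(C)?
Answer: I*sqrt(36593531) ≈ 6049.3*I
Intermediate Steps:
U(E) = 18*E (U(E) = (2*E)*9 = 18*E)
t(P, C) = -198*C**2 (t(P, C) = (-11*C)*(18*C) = -198*C**2)
sqrt(t(-157, 576 - 1*998) + h) = sqrt(-198*(576 - 1*998)**2 - 1332899) = sqrt(-198*(576 - 998)**2 - 1332899) = sqrt(-198*(-422)**2 - 1332899) = sqrt(-198*178084 - 1332899) = sqrt(-35260632 - 1332899) = sqrt(-36593531) = I*sqrt(36593531)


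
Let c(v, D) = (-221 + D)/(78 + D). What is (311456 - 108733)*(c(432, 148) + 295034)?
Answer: 13517085334753/226 ≈ 5.9810e+10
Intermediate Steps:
c(v, D) = (-221 + D)/(78 + D)
(311456 - 108733)*(c(432, 148) + 295034) = (311456 - 108733)*((-221 + 148)/(78 + 148) + 295034) = 202723*(-73/226 + 295034) = 202723*(66677611/226) = 13517085334753/226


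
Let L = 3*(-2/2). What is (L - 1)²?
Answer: 16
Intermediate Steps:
L = -3 (L = 3*(-2*½) = 3*(-1) = -3)
(L - 1)² = (-3 - 1)² = (-4)² = 16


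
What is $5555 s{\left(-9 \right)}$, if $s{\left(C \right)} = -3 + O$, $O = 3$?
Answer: $0$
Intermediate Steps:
$s{\left(C \right)} = 0$ ($s{\left(C \right)} = -3 + 3 = 0$)
$5555 s{\left(-9 \right)} = 5555 \cdot 0 = 0$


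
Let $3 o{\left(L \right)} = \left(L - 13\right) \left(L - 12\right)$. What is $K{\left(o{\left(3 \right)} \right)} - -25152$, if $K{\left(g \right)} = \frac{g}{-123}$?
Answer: $\frac{1031222}{41} \approx 25152.0$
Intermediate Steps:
$o{\left(L \right)} = \frac{\left(-13 + L\right) \left(-12 + L\right)}{3}$ ($o{\left(L \right)} = \frac{\left(L - 13\right) \left(L - 12\right)}{3} = \frac{\left(-13 + L\right) \left(-12 + L\right)}{3}$)
$K{\left(g \right)} = - \frac{g}{123}$ ($K{\left(g \right)} = g \left(- \frac{1}{123}\right) = - \frac{g}{123}$)
$K{\left(o{\left(3 \right)} \right)} - -25152 = - \frac{52 - 25 + \frac{3^{2}}{3}}{123} - -25152 = - \frac{52 - 25 + \frac{1}{3} \cdot 9}{123} + 25152 = - \frac{52 - 25 + 3}{123} + 25152 = \left(- \frac{1}{123}\right) 30 + 25152 = - \frac{10}{41} + 25152 = \frac{1031222}{41}$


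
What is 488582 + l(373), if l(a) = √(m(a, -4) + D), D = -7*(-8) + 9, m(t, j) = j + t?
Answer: 488582 + √434 ≈ 4.8860e+5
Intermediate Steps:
D = 65 (D = 56 + 9 = 65)
l(a) = √(61 + a) (l(a) = √((-4 + a) + 65) = √(61 + a))
488582 + l(373) = 488582 + √(61 + 373) = 488582 + √434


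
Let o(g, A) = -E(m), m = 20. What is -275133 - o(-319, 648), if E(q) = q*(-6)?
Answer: -275253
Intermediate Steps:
E(q) = -6*q
o(g, A) = 120 (o(g, A) = -(-6)*20 = -1*(-120) = 120)
-275133 - o(-319, 648) = -275133 - 1*120 = -275133 - 120 = -275253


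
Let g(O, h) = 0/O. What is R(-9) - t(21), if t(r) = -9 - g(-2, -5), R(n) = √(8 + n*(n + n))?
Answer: 9 + √170 ≈ 22.038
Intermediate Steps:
g(O, h) = 0
R(n) = √(8 + 2*n²) (R(n) = √(8 + n*(2*n)) = √(8 + 2*n²))
t(r) = -9 (t(r) = -9 - 1*0 = -9 + 0 = -9)
R(-9) - t(21) = √(8 + 2*(-9)²) - 1*(-9) = √(8 + 2*81) + 9 = √(8 + 162) + 9 = √170 + 9 = 9 + √170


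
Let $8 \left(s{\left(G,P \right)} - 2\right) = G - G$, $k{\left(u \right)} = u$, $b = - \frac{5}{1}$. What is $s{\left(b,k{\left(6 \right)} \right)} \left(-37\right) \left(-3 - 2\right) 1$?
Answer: $370$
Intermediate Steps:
$b = -5$ ($b = \left(-5\right) 1 = -5$)
$s{\left(G,P \right)} = 2$ ($s{\left(G,P \right)} = 2 + \frac{G - G}{8} = 2 + \frac{1}{8} \cdot 0 = 2 + 0 = 2$)
$s{\left(b,k{\left(6 \right)} \right)} \left(-37\right) \left(-3 - 2\right) 1 = 2 \left(-37\right) \left(-3 - 2\right) 1 = - 74 \left(\left(-5\right) 1\right) = \left(-74\right) \left(-5\right) = 370$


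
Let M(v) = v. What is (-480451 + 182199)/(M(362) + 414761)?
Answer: -298252/415123 ≈ -0.71847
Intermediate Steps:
(-480451 + 182199)/(M(362) + 414761) = (-480451 + 182199)/(362 + 414761) = -298252/415123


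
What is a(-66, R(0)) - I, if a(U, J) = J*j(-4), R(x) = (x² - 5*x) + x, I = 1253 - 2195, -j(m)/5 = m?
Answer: 942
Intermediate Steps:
j(m) = -5*m
I = -942
R(x) = x² - 4*x
a(U, J) = 20*J (a(U, J) = J*(-5*(-4)) = J*20 = 20*J)
a(-66, R(0)) - I = 20*(0*(-4 + 0)) - 1*(-942) = 20*(0*(-4)) + 942 = 20*0 + 942 = 0 + 942 = 942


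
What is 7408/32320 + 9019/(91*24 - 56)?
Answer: 4800911/1074640 ≈ 4.4675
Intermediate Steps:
7408/32320 + 9019/(91*24 - 56) = 7408*(1/32320) + 9019/(2184 - 56) = 463/2020 + 9019/2128 = 4800911/1074640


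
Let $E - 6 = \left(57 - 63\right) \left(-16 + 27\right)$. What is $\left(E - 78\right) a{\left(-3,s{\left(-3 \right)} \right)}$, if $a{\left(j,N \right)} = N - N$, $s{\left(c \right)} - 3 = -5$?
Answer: $0$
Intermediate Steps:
$s{\left(c \right)} = -2$ ($s{\left(c \right)} = 3 - 5 = -2$)
$a{\left(j,N \right)} = 0$
$E = -60$ ($E = 6 + \left(57 - 63\right) \left(-16 + 27\right) = 6 - 66 = -60$)
$\left(E - 78\right) a{\left(-3,s{\left(-3 \right)} \right)} = \left(-60 - 78\right) 0 = \left(-138\right) 0 = 0$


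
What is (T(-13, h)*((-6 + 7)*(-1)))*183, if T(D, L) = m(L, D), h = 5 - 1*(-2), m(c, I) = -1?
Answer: 183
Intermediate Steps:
h = 7 (h = 5 + 2 = 7)
T(D, L) = -1
(T(-13, h)*((-6 + 7)*(-1)))*183 = -(-6 + 7)*(-1)*183 = -(-1)*183 = -1*(-1)*183 = 1*183 = 183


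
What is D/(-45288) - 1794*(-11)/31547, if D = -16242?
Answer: 234349961/238116756 ≈ 0.98418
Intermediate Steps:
D/(-45288) - 1794*(-11)/31547 = -16242/(-45288) - 1794*(-11)/31547 = -16242*(-1/45288) + 19734*(1/31547) = 2707/7548 + 19734/31547 = 234349961/238116756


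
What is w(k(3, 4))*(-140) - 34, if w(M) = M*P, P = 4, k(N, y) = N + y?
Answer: -3954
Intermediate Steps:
w(M) = 4*M (w(M) = M*4 = 4*M)
w(k(3, 4))*(-140) - 34 = (4*(3 + 4))*(-140) - 34 = (4*7)*(-140) - 34 = 28*(-140) - 34 = -3920 - 34 = -3954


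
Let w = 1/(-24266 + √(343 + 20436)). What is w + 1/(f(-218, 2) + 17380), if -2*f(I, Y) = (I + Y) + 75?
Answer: 30066208/1868212383207 - √20779/588817977 ≈ 1.5849e-5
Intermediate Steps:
w = 1/(-24266 + √20779) ≈ -4.1456e-5
f(I, Y) = -75/2 - I/2 - Y/2 (f(I, Y) = -((I + Y) + 75)/2 = -(75 + I + Y)/2 = -75/2 - I/2 - Y/2)
w + 1/(f(-218, 2) + 17380) = (-2206/53528907 - √20779/588817977) + 1/((-75/2 - ½*(-218) - ½*2) + 17380) = (-2206/53528907 - √20779/588817977) + 1/((-75/2 + 109 - 1) + 17380) = (-2206/53528907 - √20779/588817977) + 1/(141/2 + 17380) = (-2206/53528907 - √20779/588817977) + 1/(34901/2) = (-2206/53528907 - √20779/588817977) + 2/34901 = 30066208/1868212383207 - √20779/588817977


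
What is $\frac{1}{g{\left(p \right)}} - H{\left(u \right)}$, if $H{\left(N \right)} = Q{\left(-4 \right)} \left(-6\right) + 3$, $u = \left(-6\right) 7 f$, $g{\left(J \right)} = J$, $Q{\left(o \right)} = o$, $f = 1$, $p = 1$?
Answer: $-26$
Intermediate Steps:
$u = -42$ ($u = \left(-6\right) 7 \cdot 1 = \left(-42\right) 1 = -42$)
$H{\left(N \right)} = 27$ ($H{\left(N \right)} = \left(-4\right) \left(-6\right) + 3 = 24 + 3 = 27$)
$\frac{1}{g{\left(p \right)}} - H{\left(u \right)} = 1^{-1} - 27 = 1 - 27 = -26$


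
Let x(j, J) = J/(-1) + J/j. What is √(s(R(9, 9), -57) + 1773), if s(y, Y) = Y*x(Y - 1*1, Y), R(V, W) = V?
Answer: 9*I*√63626/58 ≈ 39.141*I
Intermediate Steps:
x(j, J) = -J + J/j (x(j, J) = J*(-1) + J/j = -J + J/j)
s(y, Y) = Y*(-Y + Y/(-1 + Y)) (s(y, Y) = Y*(-Y + Y/(Y - 1*1)) = Y*(-Y + Y/(Y - 1)) = Y*(-Y + Y/(-1 + Y)))
√(s(R(9, 9), -57) + 1773) = √((-57)²*(2 - 1*(-57))/(-1 - 57) + 1773) = √(3249*(2 + 57)/(-58) + 1773) = √(3249*(-1/58)*59 + 1773) = √(-191691/58 + 1773) = √(-88857/58) = 9*I*√63626/58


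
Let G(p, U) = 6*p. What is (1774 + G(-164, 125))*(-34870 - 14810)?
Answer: -39247200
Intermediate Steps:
(1774 + G(-164, 125))*(-34870 - 14810) = (1774 + 6*(-164))*(-34870 - 14810) = (1774 - 984)*(-49680) = 790*(-49680) = -39247200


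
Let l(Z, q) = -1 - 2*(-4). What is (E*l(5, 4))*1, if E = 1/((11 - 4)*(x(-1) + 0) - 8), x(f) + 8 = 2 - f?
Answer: -7/43 ≈ -0.16279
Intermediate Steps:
x(f) = -6 - f (x(f) = -8 + (2 - f) = -6 - f)
l(Z, q) = 7 (l(Z, q) = -1 + 8 = 7)
E = -1/43 (E = 1/((11 - 4)*((-6 - 1*(-1)) + 0) - 8) = 1/(7*((-6 + 1) + 0) - 8) = 1/(7*(-5 + 0) - 8) = 1/(7*(-5) - 8) = 1/(-35 - 8) = 1/(-43) = -1/43 ≈ -0.023256)
(E*l(5, 4))*1 = -1/43*7*1 = -7/43*1 = -7/43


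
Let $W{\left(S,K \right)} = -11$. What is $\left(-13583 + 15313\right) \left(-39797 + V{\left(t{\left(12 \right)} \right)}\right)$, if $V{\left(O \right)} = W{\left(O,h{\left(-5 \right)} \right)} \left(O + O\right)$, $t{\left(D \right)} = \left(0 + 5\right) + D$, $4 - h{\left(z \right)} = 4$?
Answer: $-69495830$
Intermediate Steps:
$h{\left(z \right)} = 0$ ($h{\left(z \right)} = 4 - 4 = 0$)
$t{\left(D \right)} = 5 + D$
$V{\left(O \right)} = - 22 O$ ($V{\left(O \right)} = - 11 \left(O + O\right) = - 11 \cdot 2 O = - 22 O$)
$\left(-13583 + 15313\right) \left(-39797 + V{\left(t{\left(12 \right)} \right)}\right) = \left(-13583 + 15313\right) \left(-39797 - 22 \left(5 + 12\right)\right) = 1730 \left(-39797 - 374\right) = 1730 \left(-40171\right) = -69495830$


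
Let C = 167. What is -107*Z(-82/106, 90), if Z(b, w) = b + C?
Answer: -942670/53 ≈ -17786.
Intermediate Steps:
Z(b, w) = 167 + b (Z(b, w) = b + 167 = 167 + b)
-107*Z(-82/106, 90) = -107*(167 - 82/106) = -107*(167 - 82*1/106) = -107*(167 - 41/53) = -107*8810/53 = -942670/53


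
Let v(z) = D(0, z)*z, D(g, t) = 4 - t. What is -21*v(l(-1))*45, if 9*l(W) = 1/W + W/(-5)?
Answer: 5152/15 ≈ 343.47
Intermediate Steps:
l(W) = -W/45 + 1/(9*W) (l(W) = (1/W + W/(-5))/9 = (1/W + W*(-⅕))/9 = (1/W - W/5)/9 = -W/45 + 1/(9*W))
v(z) = z*(4 - z) (v(z) = (4 - z)*z = z*(4 - z))
-21*v(l(-1))*45 = -21*(1/45)*(5 - 1*(-1)²)/(-1)*(4 - (5 - 1*(-1)²)/(45*(-1)))*45 = -21*(1/45)*(-1)*(5 - 1*1)*(4 - (-1)*(5 - 1*1)/45)*45 = -21*(1/45)*(-1)*(5 - 1)*(4 - (-1)*(5 - 1)/45)*45 = -21*(1/45)*(-1)*4*(4 - (-1)*4/45)*45 = -(-28)*(4 - 1*(-4/45))/15*45 = -(-28)*(4 + 4/45)/15*45 = -(-28)*184/(15*45)*45 = -21*(-736/2025)*45 = (5152/675)*45 = 5152/15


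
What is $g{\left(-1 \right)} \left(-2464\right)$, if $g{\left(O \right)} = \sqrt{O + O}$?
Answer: $- 2464 i \sqrt{2} \approx - 3484.6 i$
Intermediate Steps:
$g{\left(O \right)} = \sqrt{2} \sqrt{O}$ ($g{\left(O \right)} = \sqrt{2 O} = \sqrt{2} \sqrt{O}$)
$g{\left(-1 \right)} \left(-2464\right) = \sqrt{2} \sqrt{-1} \left(-2464\right) = \sqrt{2} i \left(-2464\right) = i \sqrt{2} \left(-2464\right) = - 2464 i \sqrt{2}$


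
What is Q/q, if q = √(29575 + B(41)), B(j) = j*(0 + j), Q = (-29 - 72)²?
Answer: 10201*√7814/15628 ≈ 57.700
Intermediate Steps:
Q = 10201 (Q = (-101)² = 10201)
B(j) = j² (B(j) = j*j = j²)
q = 2*√7814 (q = √(29575 + 41²) = √(29575 + 1681) = √31256 = 2*√7814 ≈ 176.79)
Q/q = 10201/((2*√7814)) = 10201*(√7814/15628) = 10201*√7814/15628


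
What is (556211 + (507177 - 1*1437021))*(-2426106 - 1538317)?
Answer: 1481239258759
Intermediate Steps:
(556211 + (507177 - 1*1437021))*(-2426106 - 1538317) = (556211 + (507177 - 1437021))*(-3964423) = (556211 - 929844)*(-3964423) = -373633*(-3964423) = 1481239258759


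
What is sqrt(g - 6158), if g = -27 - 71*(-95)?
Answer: 4*sqrt(35) ≈ 23.664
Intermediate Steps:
g = 6718 (g = -27 + 6745 = 6718)
sqrt(g - 6158) = sqrt(6718 - 6158) = sqrt(560) = 4*sqrt(35)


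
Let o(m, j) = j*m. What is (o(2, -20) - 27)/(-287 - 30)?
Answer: 67/317 ≈ 0.21136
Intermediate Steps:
(o(2, -20) - 27)/(-287 - 30) = (-20*2 - 27)/(-287 - 30) = (-40 - 27)/(-317) = -67*(-1/317) = 67/317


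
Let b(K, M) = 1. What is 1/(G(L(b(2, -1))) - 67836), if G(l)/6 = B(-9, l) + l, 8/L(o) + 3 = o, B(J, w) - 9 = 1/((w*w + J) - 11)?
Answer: -2/135615 ≈ -1.4748e-5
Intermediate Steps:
B(J, w) = 9 + 1/(-11 + J + w²) (B(J, w) = 9 + 1/((w*w + J) - 11) = 9 + 1/((w² + J) - 11) = 9 + 1/((J + w²) - 11) = 9 + 1/(-11 + J + w²))
L(o) = 8/(-3 + o)
G(l) = 6*l + 6*(-179 + 9*l²)/(-20 + l²) (G(l) = 6*((-98 + 9*(-9) + 9*l²)/(-11 - 9 + l²) + l) = 6*((-98 - 81 + 9*l²)/(-20 + l²) + l) = 6*((-179 + 9*l²)/(-20 + l²) + l) = 6*(l + (-179 + 9*l²)/(-20 + l²)) = 6*l + 6*(-179 + 9*l²)/(-20 + l²))
1/(G(L(b(2, -1))) - 67836) = 1/(6*(-179 + 9*(8/(-3 + 1))² + (8/(-3 + 1))*(-20 + (8/(-3 + 1))²))/(-20 + (8/(-3 + 1))²) - 67836) = 1/(6*(-179 + 9*(8/(-2))² + (8/(-2))*(-20 + (8/(-2))²))/(-20 + (8/(-2))²) - 67836) = 1/(6*(-179 + 9*(8*(-½))² + (8*(-½))*(-20 + (8*(-½))²))/(-20 + (8*(-½))²) - 67836) = 1/(6*(-179 + 9*(-4)² - 4*(-20 + (-4)²))/(-20 + (-4)²) - 67836) = 1/(6*(-179 + 9*16 - 4*(-20 + 16))/(-20 + 16) - 67836) = 1/(6*(-179 + 144 - 4*(-4))/(-4) - 67836) = 1/(6*(-¼)*(-179 + 144 + 16) - 67836) = 1/(6*(-¼)*(-19) - 67836) = 1/(57/2 - 67836) = 1/(-135615/2) = -2/135615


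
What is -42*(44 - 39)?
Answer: -210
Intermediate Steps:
-42*(44 - 39) = -42*5 = -210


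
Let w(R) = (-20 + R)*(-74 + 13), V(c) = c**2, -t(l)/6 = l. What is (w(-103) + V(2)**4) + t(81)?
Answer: 7273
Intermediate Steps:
t(l) = -6*l
w(R) = 1220 - 61*R (w(R) = (-20 + R)*(-61) = 1220 - 61*R)
(w(-103) + V(2)**4) + t(81) = ((1220 - 61*(-103)) + (2**2)**4) - 6*81 = ((1220 + 6283) + 4**4) - 486 = (7503 + 256) - 486 = 7759 - 486 = 7273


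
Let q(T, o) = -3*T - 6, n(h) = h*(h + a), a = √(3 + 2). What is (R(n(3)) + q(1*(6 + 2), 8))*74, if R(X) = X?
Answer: -1554 + 222*√5 ≈ -1057.6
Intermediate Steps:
a = √5 ≈ 2.2361
n(h) = h*(h + √5)
q(T, o) = -6 - 3*T
(R(n(3)) + q(1*(6 + 2), 8))*74 = (3*(3 + √5) + (-6 - 3*(6 + 2)))*74 = ((9 + 3*√5) + (-6 - 3*8))*74 = ((9 + 3*√5) + (-6 - 24))*74 = ((9 + 3*√5) - 30)*74 = (-21 + 3*√5)*74 = -1554 + 222*√5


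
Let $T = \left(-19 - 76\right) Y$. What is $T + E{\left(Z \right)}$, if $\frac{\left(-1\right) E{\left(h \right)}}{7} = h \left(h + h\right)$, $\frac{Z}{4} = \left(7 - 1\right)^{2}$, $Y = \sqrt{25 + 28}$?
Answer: $-290304 - 95 \sqrt{53} \approx -2.91 \cdot 10^{5}$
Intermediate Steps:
$Y = \sqrt{53} \approx 7.2801$
$Z = 144$ ($Z = 4 \left(7 - 1\right)^{2} = 4 \cdot 6^{2} = 4 \cdot 36 = 144$)
$E{\left(h \right)} = - 14 h^{2}$ ($E{\left(h \right)} = - 7 h \left(h + h\right) = - 7 h 2 h = - 7 \cdot 2 h^{2} = - 14 h^{2}$)
$T = - 95 \sqrt{53}$ ($T = \left(-19 - 76\right) \sqrt{53} = - 95 \sqrt{53} \approx -691.61$)
$T + E{\left(Z \right)} = - 95 \sqrt{53} - 14 \cdot 144^{2} = - 95 \sqrt{53} - 290304 = -290304 - 95 \sqrt{53}$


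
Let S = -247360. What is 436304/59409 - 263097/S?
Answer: 123554487113/14695410240 ≈ 8.4077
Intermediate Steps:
436304/59409 - 263097/S = 436304/59409 - 263097/(-247360) = 436304*(1/59409) - 263097*(-1/247360) = 436304/59409 + 263097/247360 = 123554487113/14695410240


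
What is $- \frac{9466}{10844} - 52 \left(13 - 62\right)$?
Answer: $\frac{13810523}{5422} \approx 2547.1$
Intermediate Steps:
$- \frac{9466}{10844} - 52 \left(13 - 62\right) = \left(-9466\right) \frac{1}{10844} - -2548 = - \frac{4733}{5422} + 2548 = \frac{13810523}{5422}$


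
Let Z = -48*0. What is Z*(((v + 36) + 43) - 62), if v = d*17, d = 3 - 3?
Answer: 0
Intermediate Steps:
d = 0
v = 0 (v = 0*17 = 0)
Z = 0
Z*(((v + 36) + 43) - 62) = 0*(((0 + 36) + 43) - 62) = 0*((36 + 43) - 62) = 0*(79 - 62) = 0*17 = 0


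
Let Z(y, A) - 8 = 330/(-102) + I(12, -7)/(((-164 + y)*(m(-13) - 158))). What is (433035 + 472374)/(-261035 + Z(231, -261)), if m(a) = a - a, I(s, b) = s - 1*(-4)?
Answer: -81469607229/23487761738 ≈ -3.4686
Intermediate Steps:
I(s, b) = 4 + s (I(s, b) = s + 4 = 4 + s)
m(a) = 0
Z(y, A) = 81/17 + 16/(25912 - 158*y) (Z(y, A) = 8 + (330/(-102) + (4 + 12)/(((-164 + y)*(0 - 158)))) = 8 + (330*(-1/102) + 16/(((-164 + y)*(-158)))) = 8 + (-55/17 + 16/(25912 - 158*y)) = 81/17 + 16/(25912 - 158*y))
(433035 + 472374)/(-261035 + Z(231, -261)) = (433035 + 472374)/(-261035 + (1049572 - 6399*231)/(1343*(164 - 1*231))) = 905409/(-261035 + (1049572 - 1478169)/(1343*(164 - 231))) = 905409/(-261035 + (1/1343)*(-428597)/(-67)) = 905409/(-261035 + (1/1343)*(-1/67)*(-428597)) = 905409/(-261035 + 428597/89981) = 905409/(-23487761738/89981) = 905409*(-89981/23487761738) = -81469607229/23487761738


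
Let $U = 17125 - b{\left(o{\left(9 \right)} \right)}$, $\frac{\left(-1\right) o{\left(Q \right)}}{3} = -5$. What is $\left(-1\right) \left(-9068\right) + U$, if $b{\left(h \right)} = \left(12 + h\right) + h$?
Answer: $26151$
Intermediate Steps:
$o{\left(Q \right)} = 15$ ($o{\left(Q \right)} = \left(-3\right) \left(-5\right) = 15$)
$b{\left(h \right)} = 12 + 2 h$
$U = 17083$ ($U = 17125 - \left(12 + 2 \cdot 15\right) = 17125 - \left(12 + 30\right) = 17125 - 42 = 17083$)
$\left(-1\right) \left(-9068\right) + U = \left(-1\right) \left(-9068\right) + 17083 = 9068 + 17083 = 26151$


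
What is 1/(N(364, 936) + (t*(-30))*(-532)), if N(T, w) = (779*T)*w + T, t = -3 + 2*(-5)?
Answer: 1/265201300 ≈ 3.7707e-9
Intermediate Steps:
t = -13 (t = -3 - 10 = -13)
N(T, w) = T + 779*T*w (N(T, w) = 779*T*w + T = T + 779*T*w)
1/(N(364, 936) + (t*(-30))*(-532)) = 1/(364*(1 + 779*936) - 13*(-30)*(-532)) = 1/(364*(1 + 729144) + 390*(-532)) = 1/(364*729145 - 207480) = 1/(265408780 - 207480) = 1/265201300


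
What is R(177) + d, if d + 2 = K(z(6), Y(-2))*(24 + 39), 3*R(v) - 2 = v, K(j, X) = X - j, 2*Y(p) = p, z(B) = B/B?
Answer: -205/3 ≈ -68.333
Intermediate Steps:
z(B) = 1
Y(p) = p/2
R(v) = ⅔ + v/3
d = -128 (d = -2 + ((½)*(-2) - 1*1)*(24 + 39) = -2 + (-1 - 1)*63 = -2 - 2*63 = -2 - 126 = -128)
R(177) + d = (⅔ + (⅓)*177) - 128 = (⅔ + 59) - 128 = 179/3 - 128 = -205/3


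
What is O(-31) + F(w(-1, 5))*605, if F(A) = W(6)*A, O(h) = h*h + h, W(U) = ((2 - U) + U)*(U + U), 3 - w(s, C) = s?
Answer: 59010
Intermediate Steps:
w(s, C) = 3 - s
W(U) = 4*U (W(U) = 2*(2*U) = 4*U)
O(h) = h + h**2 (O(h) = h**2 + h = h + h**2)
F(A) = 24*A (F(A) = (4*6)*A = 24*A)
O(-31) + F(w(-1, 5))*605 = -31*(1 - 31) + (24*(3 - 1*(-1)))*605 = -31*(-30) + (24*(3 + 1))*605 = 930 + (24*4)*605 = 930 + 96*605 = 930 + 58080 = 59010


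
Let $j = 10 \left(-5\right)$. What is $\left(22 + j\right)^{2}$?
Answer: $784$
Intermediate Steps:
$j = -50$
$\left(22 + j\right)^{2} = \left(22 - 50\right)^{2} = \left(-28\right)^{2} = 784$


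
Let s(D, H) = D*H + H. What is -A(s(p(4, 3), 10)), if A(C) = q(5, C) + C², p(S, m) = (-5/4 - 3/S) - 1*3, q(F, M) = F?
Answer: -1605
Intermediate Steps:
p(S, m) = -17/4 - 3/S (p(S, m) = (-5*¼ - 3/S) - 3 = (-5/4 - 3/S) - 3 = -17/4 - 3/S)
s(D, H) = H + D*H
A(C) = 5 + C²
-A(s(p(4, 3), 10)) = -(5 + (10*(1 + (-17/4 - 3/4)))²) = -(5 + (10*(1 + (-17/4 - 3*¼)))²) = -(5 + (10*(1 + (-17/4 - ¾)))²) = -(5 + (10*(1 - 5))²) = -(5 + (10*(-4))²) = -(5 + (-40)²) = -(5 + 1600) = -1*1605 = -1605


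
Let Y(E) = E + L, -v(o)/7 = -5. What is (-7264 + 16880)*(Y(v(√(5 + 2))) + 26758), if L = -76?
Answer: 256910672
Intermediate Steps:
v(o) = 35 (v(o) = -7*(-5) = 35)
Y(E) = -76 + E (Y(E) = E - 76 = -76 + E)
(-7264 + 16880)*(Y(v(√(5 + 2))) + 26758) = (-7264 + 16880)*((-76 + 35) + 26758) = 9616*(-41 + 26758) = 9616*26717 = 256910672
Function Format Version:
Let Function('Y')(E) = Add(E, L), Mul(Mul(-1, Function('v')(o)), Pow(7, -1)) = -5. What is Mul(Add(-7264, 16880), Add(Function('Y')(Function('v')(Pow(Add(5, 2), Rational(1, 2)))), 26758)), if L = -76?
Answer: 256910672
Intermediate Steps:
Function('v')(o) = 35 (Function('v')(o) = Mul(-7, -5) = 35)
Function('Y')(E) = Add(-76, E) (Function('Y')(E) = Add(E, -76) = Add(-76, E))
Mul(Add(-7264, 16880), Add(Function('Y')(Function('v')(Pow(Add(5, 2), Rational(1, 2)))), 26758)) = Mul(Add(-7264, 16880), Add(Add(-76, 35), 26758)) = Mul(9616, Add(-41, 26758)) = Mul(9616, 26717) = 256910672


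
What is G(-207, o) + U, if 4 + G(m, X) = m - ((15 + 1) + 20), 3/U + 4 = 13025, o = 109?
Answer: -3216184/13021 ≈ -247.00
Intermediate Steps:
U = 3/13021 (U = 3/(-4 + 13025) = 3/13021 ≈ 0.00023040)
G(m, X) = -40 + m (G(m, X) = -4 + (m - ((15 + 1) + 20)) = -4 + (m - (16 + 20)) = -4 + (m - 1*36) = -4 + (m - 36) = -4 + (-36 + m) = -40 + m)
G(-207, o) + U = (-40 - 207) + 3/13021 = -247 + 3/13021 = -3216184/13021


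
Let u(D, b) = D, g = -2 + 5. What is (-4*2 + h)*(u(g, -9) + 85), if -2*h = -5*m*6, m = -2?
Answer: -3344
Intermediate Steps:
g = 3
h = -30 (h = -(-5*(-2))*6/2 = -5*6 = -1/2*60 = -30)
(-4*2 + h)*(u(g, -9) + 85) = (-4*2 - 30)*(3 + 85) = (-8 - 30)*88 = -38*88 = -3344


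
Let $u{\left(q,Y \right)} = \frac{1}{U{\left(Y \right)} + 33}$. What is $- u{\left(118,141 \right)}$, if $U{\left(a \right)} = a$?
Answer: $- \frac{1}{174} \approx -0.0057471$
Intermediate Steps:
$u{\left(q,Y \right)} = \frac{1}{33 + Y}$ ($u{\left(q,Y \right)} = \frac{1}{Y + 33} = \frac{1}{33 + Y}$)
$- u{\left(118,141 \right)} = - \frac{1}{33 + 141} = - \frac{1}{174}$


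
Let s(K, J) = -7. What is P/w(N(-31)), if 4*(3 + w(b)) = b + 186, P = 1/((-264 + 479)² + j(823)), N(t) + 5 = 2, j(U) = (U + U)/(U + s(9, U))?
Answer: 544/1075055511 ≈ 5.0602e-7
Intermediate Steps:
j(U) = 2*U/(-7 + U) (j(U) = (U + U)/(U - 7) = (2*U)/(-7 + U) = 2*U/(-7 + U))
N(t) = -3 (N(t) = -5 + 2 = -3)
P = 408/18860623 (P = 1/((-264 + 479)² + 2*823/(-7 + 823)) = 1/(215² + 2*823/816) = 1/(46225 + 2*823*(1/816)) = 1/(46225 + 823/408) = 1/(18860623/408) = 408/18860623 ≈ 2.1632e-5)
w(b) = 87/2 + b/4 (w(b) = -3 + (b + 186)/4 = -3 + (186 + b)/4 = -3 + (93/2 + b/4) = 87/2 + b/4)
P/w(N(-31)) = 408/(18860623*(87/2 + (¼)*(-3))) = 408/(18860623*(87/2 - ¾)) = 408/(18860623*(171/4)) = (408/18860623)*(4/171) = 544/1075055511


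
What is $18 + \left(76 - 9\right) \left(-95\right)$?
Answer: $-6347$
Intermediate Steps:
$18 + \left(76 - 9\right) \left(-95\right) = 18 + 67 \left(-95\right) = 18 - 6365 = -6347$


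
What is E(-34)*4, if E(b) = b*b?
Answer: 4624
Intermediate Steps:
E(b) = b²
E(-34)*4 = (-34)²*4 = 1156*4 = 4624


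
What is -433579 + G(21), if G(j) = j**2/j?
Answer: -433558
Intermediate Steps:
G(j) = j
-433579 + G(21) = -433579 + 21 = -433558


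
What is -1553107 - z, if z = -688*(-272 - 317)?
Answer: -1958339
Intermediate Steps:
z = 405232 (z = -688*(-589) = 405232)
-1553107 - z = -1553107 - 1*405232 = -1553107 - 405232 = -1958339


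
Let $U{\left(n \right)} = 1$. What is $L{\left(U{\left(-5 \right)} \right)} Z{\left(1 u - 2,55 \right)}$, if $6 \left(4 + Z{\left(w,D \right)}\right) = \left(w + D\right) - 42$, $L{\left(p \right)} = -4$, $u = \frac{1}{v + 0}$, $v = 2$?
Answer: $\frac{25}{3} \approx 8.3333$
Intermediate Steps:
$u = \frac{1}{2}$ ($u = \frac{1}{2 + 0} = \frac{1}{2} \approx 0.5$)
$Z{\left(w,D \right)} = -11 + \frac{D}{6} + \frac{w}{6}$ ($Z{\left(w,D \right)} = -4 + \frac{\left(w + D\right) - 42}{6} = -4 + \frac{\left(D + w\right) - 42}{6} = -4 + \frac{-42 + D + w}{6} = -4 + \left(-7 + \frac{D}{6} + \frac{w}{6}\right) = -11 + \frac{D}{6} + \frac{w}{6}$)
$L{\left(U{\left(-5 \right)} \right)} Z{\left(1 u - 2,55 \right)} = - 4 \left(-11 + \frac{1}{6} \cdot 55 + \frac{1 \cdot \frac{1}{2} - 2}{6}\right) = - 4 \left(-11 + \frac{55}{6} + \frac{\frac{1}{2} - 2}{6}\right) = - 4 \left(-11 + \frac{55}{6} + \frac{1}{6} \left(- \frac{3}{2}\right)\right) = - 4 \left(-11 + \frac{55}{6} - \frac{1}{4}\right) = \left(-4\right) \left(- \frac{25}{12}\right) = \frac{25}{3}$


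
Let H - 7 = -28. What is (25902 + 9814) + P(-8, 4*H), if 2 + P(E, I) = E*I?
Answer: 36386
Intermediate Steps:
H = -21 (H = 7 - 28 = -21)
P(E, I) = -2 + E*I
(25902 + 9814) + P(-8, 4*H) = (25902 + 9814) + (-2 - 32*(-21)) = 35716 + (-2 - 8*(-84)) = 35716 + (-2 + 672) = 35716 + 670 = 36386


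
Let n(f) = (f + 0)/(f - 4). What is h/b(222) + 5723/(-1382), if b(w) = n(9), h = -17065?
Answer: -117970657/12438 ≈ -9484.7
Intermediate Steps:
n(f) = f/(-4 + f)
b(w) = 9/5 (b(w) = 9/(-4 + 9) = 9/5)
h/b(222) + 5723/(-1382) = -17065/9/5 + 5723/(-1382) = -17065*5/9 + 5723*(-1/1382) = -85325/9 - 5723/1382 = -117970657/12438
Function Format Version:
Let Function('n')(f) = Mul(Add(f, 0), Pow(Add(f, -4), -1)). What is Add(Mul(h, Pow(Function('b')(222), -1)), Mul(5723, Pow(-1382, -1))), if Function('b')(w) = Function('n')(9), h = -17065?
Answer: Rational(-117970657, 12438) ≈ -9484.7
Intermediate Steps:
Function('n')(f) = Mul(f, Pow(Add(-4, f), -1))
Function('b')(w) = Rational(9, 5) (Function('b')(w) = Mul(9, Pow(Add(-4, 9), -1)) = Mul(9, Pow(5, -1)) = Mul(9, Rational(1, 5)) = Rational(9, 5))
Add(Mul(h, Pow(Function('b')(222), -1)), Mul(5723, Pow(-1382, -1))) = Add(Mul(-17065, Pow(Rational(9, 5), -1)), Mul(5723, Pow(-1382, -1))) = Add(Mul(-17065, Rational(5, 9)), Mul(5723, Rational(-1, 1382))) = Add(Rational(-85325, 9), Rational(-5723, 1382)) = Rational(-117970657, 12438)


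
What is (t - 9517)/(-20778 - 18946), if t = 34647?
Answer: -12565/19862 ≈ -0.63262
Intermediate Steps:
(t - 9517)/(-20778 - 18946) = (34647 - 9517)/(-20778 - 18946) = 25130/(-39724) = 25130*(-1/39724) = -12565/19862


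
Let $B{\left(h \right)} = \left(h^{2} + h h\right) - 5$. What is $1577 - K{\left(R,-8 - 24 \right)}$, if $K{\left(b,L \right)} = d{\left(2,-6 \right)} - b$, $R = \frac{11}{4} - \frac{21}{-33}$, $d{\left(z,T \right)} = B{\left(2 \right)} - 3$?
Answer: $\frac{69537}{44} \approx 1580.4$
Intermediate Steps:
$B{\left(h \right)} = -5 + 2 h^{2}$ ($B{\left(h \right)} = \left(h^{2} + h^{2}\right) - 5 = 2 h^{2} - 5 = -5 + 2 h^{2}$)
$d{\left(z,T \right)} = 0$ ($d{\left(z,T \right)} = \left(-5 + 2 \cdot 2^{2}\right) - 3 = \left(-5 + 2 \cdot 4\right) - 3 = \left(-5 + 8\right) - 3 = 3 - 3 = 0$)
$R = \frac{149}{44}$ ($R = 11 \cdot \frac{1}{4} - - \frac{7}{11} = \frac{11}{4} + \frac{7}{11} = \frac{149}{44} \approx 3.3864$)
$K{\left(b,L \right)} = - b$ ($K{\left(b,L \right)} = 0 - b = - b$)
$1577 - K{\left(R,-8 - 24 \right)} = 1577 - \left(-1\right) \frac{149}{44} = 1577 - - \frac{149}{44} = 1577 + \frac{149}{44} = \frac{69537}{44}$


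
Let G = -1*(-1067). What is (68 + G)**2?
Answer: 1288225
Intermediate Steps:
G = 1067
(68 + G)**2 = (68 + 1067)**2 = 1135**2 = 1288225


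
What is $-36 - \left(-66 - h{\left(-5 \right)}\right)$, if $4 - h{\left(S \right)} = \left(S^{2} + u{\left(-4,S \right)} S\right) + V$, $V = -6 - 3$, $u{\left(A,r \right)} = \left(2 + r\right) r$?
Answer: $93$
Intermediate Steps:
$u{\left(A,r \right)} = r \left(2 + r\right)$
$V = -9$
$h{\left(S \right)} = 13 - S^{2} - S^{2} \left(2 + S\right)$ ($h{\left(S \right)} = 4 - \left(\left(S^{2} + S \left(2 + S\right) S\right) - 9\right) = 4 - \left(\left(S^{2} + S^{2} \left(2 + S\right)\right) - 9\right) = 4 - \left(-9 + S^{2} + S^{2} \left(2 + S\right)\right) = 13 - S^{2} - S^{2} \left(2 + S\right)$)
$-36 - \left(-66 - h{\left(-5 \right)}\right) = -36 + \left(\left(\left(13 - \left(-5\right)^{3} - 3 \left(-5\right)^{2}\right) + 130\right) - 64\right) = -36 + \left(\left(\left(13 - -125 - 75\right) + 130\right) - 64\right) = -36 + \left(\left(\left(13 + 125 - 75\right) + 130\right) - 64\right) = -36 + \left(\left(63 + 130\right) - 64\right) = -36 + \left(193 - 64\right) = -36 + 129 = 93$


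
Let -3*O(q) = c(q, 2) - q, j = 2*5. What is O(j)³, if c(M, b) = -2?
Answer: 64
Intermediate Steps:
j = 10
O(q) = ⅔ + q/3 (O(q) = -(-2 - q)/3 = ⅔ + q/3)
O(j)³ = (⅔ + (⅓)*10)³ = (⅔ + 10/3)³ = 4³ = 64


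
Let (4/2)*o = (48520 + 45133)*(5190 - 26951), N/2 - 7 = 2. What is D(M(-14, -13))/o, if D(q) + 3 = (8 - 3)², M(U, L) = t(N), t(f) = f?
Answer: -44/2037982933 ≈ -2.1590e-8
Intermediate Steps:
N = 18 (N = 14 + 2*2 = 14 + 4 = 18)
M(U, L) = 18
D(q) = 22 (D(q) = -3 + (8 - 3)² = -3 + 5² = -3 + 25 = 22)
o = -2037982933/2 (o = ((48520 + 45133)*(5190 - 26951))/2 = (93653*(-21761))/2 = (½)*(-2037982933) = -2037982933/2 ≈ -1.0190e+9)
D(M(-14, -13))/o = 22/(-2037982933/2) = 22*(-2/2037982933) = -44/2037982933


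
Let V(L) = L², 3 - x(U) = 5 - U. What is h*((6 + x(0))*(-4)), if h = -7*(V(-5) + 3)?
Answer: 3136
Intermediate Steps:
x(U) = -2 + U (x(U) = 3 - (5 - U) = 3 + (-5 + U) = -2 + U)
h = -196 (h = -7*((-5)² + 3) = -7*(25 + 3) = -7*28 = -196)
h*((6 + x(0))*(-4)) = -196*(6 + (-2 + 0))*(-4) = -196*(6 - 2)*(-4) = -784*(-4) = -196*(-16) = 3136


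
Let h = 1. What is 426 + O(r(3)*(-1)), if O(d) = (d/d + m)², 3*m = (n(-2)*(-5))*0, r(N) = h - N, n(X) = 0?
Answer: 427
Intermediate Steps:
r(N) = 1 - N
m = 0 (m = ((0*(-5))*0)/3 = (0*0)/3 = (⅓)*0 = 0)
O(d) = 1 (O(d) = (d/d + 0)² = (1 + 0)² = 1² = 1)
426 + O(r(3)*(-1)) = 426 + 1 = 427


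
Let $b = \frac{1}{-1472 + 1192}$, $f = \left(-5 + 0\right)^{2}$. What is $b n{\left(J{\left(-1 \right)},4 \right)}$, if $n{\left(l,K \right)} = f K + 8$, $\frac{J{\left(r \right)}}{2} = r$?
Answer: $- \frac{27}{70} \approx -0.38571$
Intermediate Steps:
$f = 25$ ($f = \left(-5\right)^{2} = 25$)
$J{\left(r \right)} = 2 r$
$n{\left(l,K \right)} = 8 + 25 K$ ($n{\left(l,K \right)} = 25 K + 8 = 8 + 25 K$)
$b = - \frac{1}{280}$ ($b = \frac{1}{-280} = - \frac{1}{280} \approx -0.0035714$)
$b n{\left(J{\left(-1 \right)},4 \right)} = - \frac{8 + 25 \cdot 4}{280} = - \frac{8 + 100}{280} = \left(- \frac{1}{280}\right) 108 = - \frac{27}{70}$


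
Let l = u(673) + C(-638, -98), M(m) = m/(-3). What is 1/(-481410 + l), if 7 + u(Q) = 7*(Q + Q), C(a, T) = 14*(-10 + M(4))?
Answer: -3/1416461 ≈ -2.1180e-6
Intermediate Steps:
M(m) = -m/3 (M(m) = m*(-1/3) = -m/3)
C(a, T) = -476/3 (C(a, T) = 14*(-10 - 1/3*4) = 14*(-10 - 4/3) = 14*(-34/3) = -476/3)
u(Q) = -7 + 14*Q (u(Q) = -7 + 7*(Q + Q) = -7 + 7*(2*Q) = -7 + 14*Q)
l = 27769/3 (l = (-7 + 14*673) - 476/3 = (-7 + 9422) - 476/3 = 9415 - 476/3 = 27769/3 ≈ 9256.3)
1/(-481410 + l) = 1/(-481410 + 27769/3) = 1/(-1416461/3) = -3/1416461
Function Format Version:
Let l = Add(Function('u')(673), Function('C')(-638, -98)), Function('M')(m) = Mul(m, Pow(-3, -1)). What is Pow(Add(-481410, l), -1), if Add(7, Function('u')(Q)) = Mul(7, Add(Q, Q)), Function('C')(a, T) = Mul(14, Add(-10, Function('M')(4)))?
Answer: Rational(-3, 1416461) ≈ -2.1180e-6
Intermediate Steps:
Function('M')(m) = Mul(Rational(-1, 3), m) (Function('M')(m) = Mul(m, Rational(-1, 3)) = Mul(Rational(-1, 3), m))
Function('C')(a, T) = Rational(-476, 3) (Function('C')(a, T) = Mul(14, Add(-10, Mul(Rational(-1, 3), 4))) = Mul(14, Add(-10, Rational(-4, 3))) = Mul(14, Rational(-34, 3)) = Rational(-476, 3))
Function('u')(Q) = Add(-7, Mul(14, Q)) (Function('u')(Q) = Add(-7, Mul(7, Add(Q, Q))) = Add(-7, Mul(7, Mul(2, Q))) = Add(-7, Mul(14, Q)))
l = Rational(27769, 3) (l = Add(Add(-7, Mul(14, 673)), Rational(-476, 3)) = Add(Add(-7, 9422), Rational(-476, 3)) = Add(9415, Rational(-476, 3)) = Rational(27769, 3) ≈ 9256.3)
Pow(Add(-481410, l), -1) = Pow(Add(-481410, Rational(27769, 3)), -1) = Pow(Rational(-1416461, 3), -1) = Rational(-3, 1416461)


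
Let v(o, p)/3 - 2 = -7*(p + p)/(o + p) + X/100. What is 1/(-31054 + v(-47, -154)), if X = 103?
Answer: -6700/208216497 ≈ -3.2178e-5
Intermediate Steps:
v(o, p) = 909/100 - 42*p/(o + p) (v(o, p) = 6 + 3*(-7*(p + p)/(o + p) + 103/100) = 6 + 3*(-7*2*p/(o + p) + 103*(1/100)) = 6 + 3*(-7*2*p/(o + p) + 103/100) = 6 + 3*(-14*p/(o + p) + 103/100) = 6 + 3*(103/100 - 14*p/(o + p)) = 6 + (309/100 - 42*p/(o + p)) = 909/100 - 42*p/(o + p))
1/(-31054 + v(-47, -154)) = 1/(-31054 + 3*(-1097*(-154) + 303*(-47))/(100*(-47 - 154))) = 1/(-31054 + (3/100)*(168938 - 14241)/(-201)) = 1/(-31054 + (3/100)*(-1/201)*154697) = 1/(-31054 - 154697/6700) = 1/(-208216497/6700) = -6700/208216497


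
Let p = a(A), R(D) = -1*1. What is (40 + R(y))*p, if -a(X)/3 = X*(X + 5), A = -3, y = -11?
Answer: 702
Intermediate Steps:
R(D) = -1
a(X) = -3*X*(5 + X) (a(X) = -3*X*(X + 5) = -3*X*(5 + X))
p = 18 (p = -3*(-3)*(5 - 3) = -3*(-3)*2 = 18)
(40 + R(y))*p = (40 - 1)*18 = 39*18 = 702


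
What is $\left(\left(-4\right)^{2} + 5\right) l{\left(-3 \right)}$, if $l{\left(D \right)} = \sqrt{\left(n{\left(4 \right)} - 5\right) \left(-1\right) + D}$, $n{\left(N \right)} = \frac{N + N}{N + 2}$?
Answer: $7 \sqrt{6} \approx 17.146$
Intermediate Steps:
$n{\left(N \right)} = \frac{2 N}{2 + N}$
$l{\left(D \right)} = \sqrt{\frac{11}{3} + D}$ ($l{\left(D \right)} = \sqrt{\left(2 \cdot 4 \frac{1}{2 + 4} - 5\right) \left(-1\right) + D} = \sqrt{\left(2 \cdot 4 \cdot \frac{1}{6} - 5\right) \left(-1\right) + D} = \sqrt{\left(\frac{4}{3} - 5\right) \left(-1\right) + D} = \sqrt{\left(- \frac{11}{3}\right) \left(-1\right) + D} = \sqrt{\frac{11}{3} + D}$)
$\left(\left(-4\right)^{2} + 5\right) l{\left(-3 \right)} = \left(\left(-4\right)^{2} + 5\right) \frac{\sqrt{33 + 9 \left(-3\right)}}{3} = \left(16 + 5\right) \frac{\sqrt{33 - 27}}{3} = 21 \frac{\sqrt{6}}{3} = 7 \sqrt{6}$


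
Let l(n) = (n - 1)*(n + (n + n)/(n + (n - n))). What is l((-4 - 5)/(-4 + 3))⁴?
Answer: 59969536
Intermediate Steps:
l(n) = (-1 + n)*(2 + n) (l(n) = (-1 + n)*(n + (2*n)/(n + 0)) = (-1 + n)*(n + (2*n)/n) = (-1 + n)*(n + 2) = (-1 + n)*(2 + n))
l((-4 - 5)/(-4 + 3))⁴ = (-2 + (-4 - 5)/(-4 + 3) + ((-4 - 5)/(-4 + 3))²)⁴ = (-2 - 9/(-1) + (-9/(-1))²)⁴ = (-2 - 9*(-1) + (-9*(-1))²)⁴ = (-2 + 9 + 9²)⁴ = (-2 + 9 + 81)⁴ = 88⁴ = 59969536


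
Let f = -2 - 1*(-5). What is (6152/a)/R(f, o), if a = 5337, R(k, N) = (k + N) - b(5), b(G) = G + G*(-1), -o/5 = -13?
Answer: 1538/90729 ≈ 0.016952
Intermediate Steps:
o = 65 (o = -5*(-13) = 65)
b(G) = 0 (b(G) = G - G = 0)
f = 3 (f = -2 + 5 = 3)
R(k, N) = N + k (R(k, N) = (k + N) - 1*0 = (N + k) + 0 = N + k)
(6152/a)/R(f, o) = (6152/5337)/(65 + 3) = (6152*(1/5337))/68 = (6152/5337)*(1/68) = 1538/90729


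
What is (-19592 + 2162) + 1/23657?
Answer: -412341509/23657 ≈ -17430.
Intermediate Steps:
(-19592 + 2162) + 1/23657 = -17430 + 1/23657 = -412341509/23657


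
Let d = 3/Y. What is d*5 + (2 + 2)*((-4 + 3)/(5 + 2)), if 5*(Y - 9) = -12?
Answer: 131/77 ≈ 1.7013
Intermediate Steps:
Y = 33/5 (Y = 9 + (1/5)*(-12) = 9 - 12/5 = 33/5 ≈ 6.6000)
d = 5/11 (d = 3/(33/5) = 3*(5/33) = 5/11 ≈ 0.45455)
d*5 + (2 + 2)*((-4 + 3)/(5 + 2)) = (5/11)*5 + (2 + 2)*((-4 + 3)/(5 + 2)) = 25/11 + 4*(-1/7) = 25/11 - 4/7 = 131/77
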